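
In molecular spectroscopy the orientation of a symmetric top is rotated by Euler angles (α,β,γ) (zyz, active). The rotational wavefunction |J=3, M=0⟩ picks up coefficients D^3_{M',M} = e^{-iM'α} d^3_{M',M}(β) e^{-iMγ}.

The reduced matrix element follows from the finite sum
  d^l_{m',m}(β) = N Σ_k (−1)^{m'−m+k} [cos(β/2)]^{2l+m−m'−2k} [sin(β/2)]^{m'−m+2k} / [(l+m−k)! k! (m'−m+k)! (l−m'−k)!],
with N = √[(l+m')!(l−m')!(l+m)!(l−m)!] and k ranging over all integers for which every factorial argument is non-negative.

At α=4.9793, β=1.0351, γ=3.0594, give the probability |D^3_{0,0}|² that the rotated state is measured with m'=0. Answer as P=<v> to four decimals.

D^3_{0,0}(4.9793,1.0351,3.0594) = e^{-i·0·4.9793}·d^3_{0,0}(1.0351)·e^{-i·0·3.0594}. Compute d first:
c=cos(1.035100/2)=0.869034, s=sin(1.035100/2)=0.494752; N=√[6·6·6·6]=36.000000
The bounds max(0,m−m')=0 and min(l+m,l−m')=3 give 4 terms
  k=0: (−1)^0·36.0000/(36)·0.8690^6·0.4948^0 = +0.430745
  k=1: (−1)^1·36.0000/(4)·0.8690^4·0.4948^2 = -1.256508
  k=2: (−1)^2·36.0000/(4)·0.8690^2·0.4948^4 = +0.407256
  k=3: (−1)^3·36.0000/(36)·0.8690^0·0.4948^6 = -0.014667
d^3_{0,0}(1.0351) = +0.430745 -1.256508 +0.407256 -0.014667 = -0.433173
|D^3_{0,0}|² = |d^3_{0,0}(β)|² = (-0.433173)² = 0.187639 (the z-rotation phases have unit modulus)

P=0.1876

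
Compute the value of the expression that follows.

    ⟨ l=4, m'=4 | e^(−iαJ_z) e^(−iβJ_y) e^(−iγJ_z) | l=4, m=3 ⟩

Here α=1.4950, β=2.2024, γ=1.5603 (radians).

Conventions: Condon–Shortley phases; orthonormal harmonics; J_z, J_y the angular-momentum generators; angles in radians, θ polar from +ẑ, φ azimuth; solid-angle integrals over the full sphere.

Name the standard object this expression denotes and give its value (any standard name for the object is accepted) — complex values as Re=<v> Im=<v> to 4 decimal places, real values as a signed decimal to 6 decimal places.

Wigner D-matrix element, Re=0.0032 Im=-0.0093

This is a Wigner D-matrix element — the rotation-matrix element ⟨l m'| R(α,β,γ) |l m⟩ in the angular-momentum basis.
D^4_{4,3}(1.4950,2.2024,1.5603) = e^{-i·4·1.4950}·d^4_{4,3}(2.2024)·e^{-i·3·1.5603}. Compute d first:
With c≡cos(β/2)=0.452526 and s≡sin(β/2)=0.891751, N=[40320·1·5040·1]^{1/2}=14255.272709
k∈{0} keeps every argument non-negative
  k=0: (−1)^1·14255.2727/(5040)·0.4525^7·0.8918^1 = -0.009802
d^4_{4,3}(2.2024) = -0.009802
Phases: e^{-i·(4)·1.4950}=+0.954390+0.298562i, e^{-i·(3)·1.5603}=-0.031484+0.999504i ⇒ D=+0.003219-0.009258i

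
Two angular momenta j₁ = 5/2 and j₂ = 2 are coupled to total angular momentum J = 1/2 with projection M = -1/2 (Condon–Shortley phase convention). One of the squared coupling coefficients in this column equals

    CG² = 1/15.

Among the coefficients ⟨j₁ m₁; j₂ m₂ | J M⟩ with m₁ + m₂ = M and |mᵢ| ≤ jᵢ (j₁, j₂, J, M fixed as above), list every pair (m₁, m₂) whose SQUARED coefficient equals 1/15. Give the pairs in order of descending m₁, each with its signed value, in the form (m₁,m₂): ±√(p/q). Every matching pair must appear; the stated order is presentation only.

Admissible pairs with m₁+m₂ = M = -1/2: (-5/2,2), (-3/2,1), (-1/2,0), (1/2,-1), (3/2,-2)
  (m₁,m₂)=(3/2,-2): CG² = 1/15, CG = +√(1/15)   ← matches the target
  (m₁,m₂)=(1/2,-1): CG² = 2/15, CG = −√(2/15)
  (m₁,m₂)=(-1/2,0): CG² = 1/5, CG = +√(1/5)
  (m₁,m₂)=(-3/2,1): CG² = 4/15, CG = −√(4/15)
  (m₁,m₂)=(-5/2,2): CG² = 1/3, CG = +√(1/3)
Pairs with CG² = 1/15: (3/2,-2): +√(1/15)

(3/2,-2): +√(1/15)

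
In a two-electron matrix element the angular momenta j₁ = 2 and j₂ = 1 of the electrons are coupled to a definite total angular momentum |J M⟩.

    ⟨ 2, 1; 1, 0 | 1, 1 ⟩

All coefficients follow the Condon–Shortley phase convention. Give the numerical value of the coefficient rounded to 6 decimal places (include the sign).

−√(3/10) ≈ -0.547723

triangle: 2!*2!*0!/5! = 4/120
(j±m)!: 3!*1!*1!*1!*2!*0! = 12
prefactor² = (2J+1)*Δ*N² = 6/5
  k=1: −1/(1!*1!*0!*0!*2!*0!) = -1/2
Σ = -1/2  ⇒  CG² = 6/5*(-1/2)² = 3/10
CG = −√(3/10) = -0.547723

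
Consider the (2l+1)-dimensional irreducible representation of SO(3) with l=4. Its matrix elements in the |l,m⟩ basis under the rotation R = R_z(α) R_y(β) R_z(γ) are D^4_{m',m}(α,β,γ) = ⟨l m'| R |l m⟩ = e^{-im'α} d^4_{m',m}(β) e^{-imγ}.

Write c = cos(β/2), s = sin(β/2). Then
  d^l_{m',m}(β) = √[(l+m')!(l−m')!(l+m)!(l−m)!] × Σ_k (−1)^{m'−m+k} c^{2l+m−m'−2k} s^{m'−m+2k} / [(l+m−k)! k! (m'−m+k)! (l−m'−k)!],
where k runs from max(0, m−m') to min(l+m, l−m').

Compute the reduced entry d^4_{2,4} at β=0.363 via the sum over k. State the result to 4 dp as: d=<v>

d^4_{2,4}(β=0.3630) via the finite sum:
With c≡cos(β/2)=0.983574 and s≡sin(β/2)=0.180505, N=[720·2·40320·1]^{1/2}=7619.763776
k: max(0,(4)−(2))=2 … min(4+(4),4−(2))=2
  k=2: (−1)^0·7619.7638/(1440)·0.9836^6·0.1805^2 = +0.156099
d^4_{2,4}(0.3630) = +0.156099

d=0.1561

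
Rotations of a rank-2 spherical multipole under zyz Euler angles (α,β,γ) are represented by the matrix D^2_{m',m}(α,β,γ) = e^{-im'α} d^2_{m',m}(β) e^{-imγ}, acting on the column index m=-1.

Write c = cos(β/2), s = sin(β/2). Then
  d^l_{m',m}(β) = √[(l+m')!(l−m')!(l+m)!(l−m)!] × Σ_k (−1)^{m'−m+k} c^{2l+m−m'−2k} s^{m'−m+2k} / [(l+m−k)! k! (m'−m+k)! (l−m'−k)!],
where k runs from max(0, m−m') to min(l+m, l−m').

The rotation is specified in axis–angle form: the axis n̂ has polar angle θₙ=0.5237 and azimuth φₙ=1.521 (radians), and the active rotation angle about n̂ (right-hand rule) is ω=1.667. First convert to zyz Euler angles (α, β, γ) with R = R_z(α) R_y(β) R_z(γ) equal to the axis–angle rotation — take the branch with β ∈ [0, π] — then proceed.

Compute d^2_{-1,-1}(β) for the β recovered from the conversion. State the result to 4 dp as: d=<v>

d=0.3899

Axis–angle → zyz. n̂ = (sinθₙcosφₙ, sinθₙsinφₙ, cosθₙ) = (+0.024892, +0.499468, +0.865975), ω = 1.6670.
R = I cosω + sinω [n̂]ₓ + (1−cosω) n̂n̂ᵀ gives
  R = [-0.095376, -0.848343, +0.520785; +0.875598, +0.177375, +0.449296; -0.473532, +0.498850, +0.725890]
β = atan2(√(R₁₃²+R₂₃²), R₃₃) = 0.758469; α = atan2(R₂₃, R₁₃) mod 2π = 0.711837; γ = atan2(R₃₂, −R₃₁) mod 2π = 0.811430
d^2_{-1,-1}(β=0.7585) via the finite sum:
Half-angle: c=0.928948, s=0.370209. N=√(1·6·1·6)=6.000000
k: max(0,(-1)−(-1))=0 … min(2+(-1),2−(-1))=1
  k=0: (−1)^0·6.0000/(6)·0.9289^4·0.3702^0 = +0.744674
  k=1: (−1)^1·6.0000/(2)·0.9289^2·0.3702^2 = -0.354813
d^2_{-1,-1}(0.7585) = +0.744674 -0.354813 = +0.389861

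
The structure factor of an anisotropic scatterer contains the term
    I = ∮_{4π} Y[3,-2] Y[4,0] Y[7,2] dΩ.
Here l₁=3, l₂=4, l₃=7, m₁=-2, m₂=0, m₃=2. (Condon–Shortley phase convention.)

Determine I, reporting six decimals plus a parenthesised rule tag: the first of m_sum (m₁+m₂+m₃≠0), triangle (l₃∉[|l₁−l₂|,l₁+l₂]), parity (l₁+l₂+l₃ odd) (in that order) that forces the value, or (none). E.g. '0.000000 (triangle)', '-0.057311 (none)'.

m-sum 0 ✓  L=14 even ✓  1≤7≤7 ✓
Π(2lᵢ+1) = 7×9×15 = 945
triangle coeff Δ(3,4,7) = 1/45045
Σ_t [0,0]: t=0:+1/20736 = 1/20736
(3j)²=35/1287 [(3 4 7; 0 0 0)], sign=-1
Σ_t [0,0]: t=0:+1/69120 = 1/69120
(3j)²=2/143 [(3 4 7; -2 0 2)], sign=-1
⇒ 4πI² = 7350/20449
I = (+1)√(7350/20449/(4π)) = 0.16912301
No selection rule forces the value: the integral is nonzero (none).

0.169123 (none)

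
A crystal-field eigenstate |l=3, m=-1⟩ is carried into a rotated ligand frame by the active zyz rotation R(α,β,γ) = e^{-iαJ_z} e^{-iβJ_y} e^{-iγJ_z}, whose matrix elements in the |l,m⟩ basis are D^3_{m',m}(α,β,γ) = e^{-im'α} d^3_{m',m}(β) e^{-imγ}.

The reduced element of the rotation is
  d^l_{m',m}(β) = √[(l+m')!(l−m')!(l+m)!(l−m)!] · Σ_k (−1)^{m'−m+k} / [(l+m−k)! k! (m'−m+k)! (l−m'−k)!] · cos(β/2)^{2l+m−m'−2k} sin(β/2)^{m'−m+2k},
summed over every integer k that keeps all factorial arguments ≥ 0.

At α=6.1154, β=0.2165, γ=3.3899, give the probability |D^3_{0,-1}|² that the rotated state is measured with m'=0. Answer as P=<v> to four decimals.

First d^3_{0,-1}(β=0.2165), then the phase factors e^{-i(0)α} and e^{-i(-1)γ}:
c=cos(0.216500/2)=0.994147, s=sin(0.216500/2)=0.108039; N=√[6·6·2·24]=41.569219
Admissible k: 0..2 (factorial args all ≥0)
  k=0: (−1)^1·41.5692/(12)·0.9941^5·0.1080^1 = -0.363431
  k=1: (−1)^2·41.5692/(4)·0.9941^3·0.1080^3 = +0.012877
  k=2: (−1)^3·41.5692/(12)·0.9941^1·0.1080^5 = -0.000051
d^3_{0,-1}(0.2165) = -0.363431 +0.012877 -0.000051 = -0.350605
|D^3_{0,-1}|² = |d^3_{0,-1}(β)|² = (-0.350605)² = 0.122924 (the z-rotation phases have unit modulus)

P=0.1229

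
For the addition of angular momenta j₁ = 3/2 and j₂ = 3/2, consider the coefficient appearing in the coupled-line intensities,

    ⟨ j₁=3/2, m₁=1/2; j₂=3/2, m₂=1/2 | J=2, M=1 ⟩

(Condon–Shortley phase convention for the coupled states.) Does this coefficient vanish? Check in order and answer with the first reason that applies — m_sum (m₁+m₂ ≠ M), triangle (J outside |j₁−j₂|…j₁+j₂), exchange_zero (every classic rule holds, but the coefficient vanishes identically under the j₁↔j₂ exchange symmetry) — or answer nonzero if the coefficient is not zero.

exchange_zero

m-sum: m₁+m₂ = 1/2+1/2 = 1, M = 1  ✓
triangle: |j₁−j₂| = 0 ≤ J = 2 ≤ j₁+j₂ = 3  ✓
exchange: j₁=j₂ and m₁=m₂, and (−1)^(j₁+j₂−J) = (−1)^1 = −1 forces ⟨j₁m₁;j₂m₂|JM⟩ = −⟨j₂m₂;j₁m₁|JM⟩ = −⟨j₁m₁;j₂m₂|JM⟩ ⇒ the coefficient vanishes identically
Racah sum check: Σ_k collapses to 0 ⇒ CG = 0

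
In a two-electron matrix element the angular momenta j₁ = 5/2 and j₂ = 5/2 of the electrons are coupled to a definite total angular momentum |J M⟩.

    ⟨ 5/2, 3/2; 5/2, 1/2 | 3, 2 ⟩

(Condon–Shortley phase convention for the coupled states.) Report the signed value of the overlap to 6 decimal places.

j₁+j₂−J=2  J+j₁−j₂=3  J−j₁+j₂=3  j₁+j₂+J+1=9
(j₁±m₁, j₂±m₂, J±M) = (4,1,3,2,5,1)
P² = 48
sum k=0..1:
  [0] +1/24 = 1/24
  [1] −1/12 = -1/12
S = -1/24
C² = P²·S² = 1/12 ; C = -0.288675

−√(1/12) ≈ -0.288675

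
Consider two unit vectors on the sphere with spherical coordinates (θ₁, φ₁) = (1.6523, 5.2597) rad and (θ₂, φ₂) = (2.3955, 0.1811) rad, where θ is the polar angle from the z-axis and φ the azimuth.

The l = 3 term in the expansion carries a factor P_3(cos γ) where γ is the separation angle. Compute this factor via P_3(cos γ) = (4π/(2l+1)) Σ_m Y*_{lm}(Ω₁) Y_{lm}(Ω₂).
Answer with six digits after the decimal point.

-0.384169

Expand P_3 via completeness: Σ_{m} conj(Y_{3,m}) at Ω₁ times Y_{3,m} at Ω₂ —
  m=-3: (-0.412038-0.029361i) × (+0.111692-0.067454i) = -0.048002+0.024514i  (running Σ = -0.048002+0.024514i)
  m=-2: (+0.037886+0.073457i) × (-0.323344+0.122520i) = -0.021250-0.019110i  (running Σ = -0.069252+0.005404i)
  m=-1: (-0.162067+0.265941i) × (+0.366031-0.067023i) = -0.041498+0.108205i  (running Σ = -0.110750+0.113609i)
  m=0: (+0.090138-0.000000i) × (+0.083219+0.000000i) = +0.007501+0.000000i  (running Σ = -0.103249+0.113609i)
  m=1: (+0.162067+0.265941i) × (-0.366031-0.067023i) = -0.041498-0.108205i  (running Σ = -0.144746+0.005404i)
  m=2: (+0.037886-0.073457i) × (-0.323344-0.122520i) = -0.021250+0.019110i  (running Σ = -0.165997+0.024514i)
  m=3: (+0.412038-0.029361i) × (-0.111692-0.067454i) = -0.048002-0.024514i  (running Σ = -0.213999+0.000000i)
Accumulated sum -0.213999+0.000000i; after 4π/(2l+1) scaling, -0.384169+0.000000i ⇒ P_3 = -0.384169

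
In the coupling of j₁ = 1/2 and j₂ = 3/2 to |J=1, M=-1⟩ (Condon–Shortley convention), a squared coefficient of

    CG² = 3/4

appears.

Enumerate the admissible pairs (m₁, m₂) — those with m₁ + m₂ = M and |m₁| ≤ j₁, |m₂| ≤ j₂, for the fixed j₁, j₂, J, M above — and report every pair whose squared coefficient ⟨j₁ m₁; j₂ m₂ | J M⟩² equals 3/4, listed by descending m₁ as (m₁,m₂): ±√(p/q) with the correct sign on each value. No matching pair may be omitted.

(1/2,-3/2): +√(3/4)

Admissible pairs with m₁+m₂ = M = -1: (-1/2,-1/2), (1/2,-3/2)
  (m₁,m₂)=(1/2,-3/2): CG² = 3/4, CG = +√(3/4)   ← matches the target
  (m₁,m₂)=(-1/2,-1/2): CG² = 1/4, CG = −√(1/4)
Pairs with CG² = 3/4: (1/2,-3/2): +√(3/4)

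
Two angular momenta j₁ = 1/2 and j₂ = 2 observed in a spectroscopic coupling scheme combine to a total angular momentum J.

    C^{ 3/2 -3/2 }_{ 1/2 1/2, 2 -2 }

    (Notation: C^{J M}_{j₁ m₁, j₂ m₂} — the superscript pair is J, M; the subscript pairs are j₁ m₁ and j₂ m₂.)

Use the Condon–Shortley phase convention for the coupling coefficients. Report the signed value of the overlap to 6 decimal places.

triangle: 1!·0!·3!/5! = 6/120
(j±m)!: 1!·0!·0!·4!·0!·3! = 144
prefactor² = (2J+1)·Δ·N² = 144/5
  k=0: +1/(0!·1!·0!·0!·0!·3!) = 1/6
Σ = 1/6  ⇒  CG² = 144/5·(1/6)² = 4/5
CG = +√(4/5) = +0.894427

+0.894427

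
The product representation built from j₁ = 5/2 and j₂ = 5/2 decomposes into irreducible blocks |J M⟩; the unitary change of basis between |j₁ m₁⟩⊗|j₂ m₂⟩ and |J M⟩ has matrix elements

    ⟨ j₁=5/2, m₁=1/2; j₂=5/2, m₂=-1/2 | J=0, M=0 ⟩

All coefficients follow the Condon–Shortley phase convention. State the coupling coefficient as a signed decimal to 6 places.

triangle: 5!×0!×0!/6! = 120/720
(j±m)!: 3!×2!×2!×3!×0!×0! = 144
prefactor² = (2J+1)×Δ×N² = 24
  k=2: +1/(2!×3!×0!×0!×0!×0!) = 1/12
Σ = 1/12  ⇒  CG² = 24×(1/12)² = 1/6
CG = +√(1/6) = +0.408248

+√(1/6) ≈ +0.408248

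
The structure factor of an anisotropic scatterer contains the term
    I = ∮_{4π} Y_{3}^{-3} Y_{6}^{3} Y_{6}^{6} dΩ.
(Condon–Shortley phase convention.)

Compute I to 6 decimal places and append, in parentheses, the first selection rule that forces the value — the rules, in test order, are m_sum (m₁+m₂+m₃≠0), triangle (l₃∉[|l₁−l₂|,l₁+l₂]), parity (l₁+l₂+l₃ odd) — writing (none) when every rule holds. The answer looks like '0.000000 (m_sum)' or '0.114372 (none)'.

0.000000 (m_sum)

m-sum = -3 + 3 + 6 = 6 ≠ 0 ⇒ I = 0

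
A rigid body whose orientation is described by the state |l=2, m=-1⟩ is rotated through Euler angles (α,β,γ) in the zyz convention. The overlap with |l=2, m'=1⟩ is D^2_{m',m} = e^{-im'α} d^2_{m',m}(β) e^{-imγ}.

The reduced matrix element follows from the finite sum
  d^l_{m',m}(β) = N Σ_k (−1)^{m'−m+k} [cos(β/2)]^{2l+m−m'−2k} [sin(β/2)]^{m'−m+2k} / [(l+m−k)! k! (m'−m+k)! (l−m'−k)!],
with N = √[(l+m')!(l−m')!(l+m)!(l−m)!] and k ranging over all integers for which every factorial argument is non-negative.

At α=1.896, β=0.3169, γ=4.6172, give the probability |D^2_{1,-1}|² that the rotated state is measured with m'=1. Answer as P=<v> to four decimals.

First d^2_{1,-1}(β=0.3169), then the phase factors e^{-i(1)α} and e^{-i(-1)γ}:
Half-angle: c=0.987473, s=0.157788. N=√(6·1·1·6)=6.000000
k: max(0,(-1)−(1))=0 … min(2+(-1),2−(1))=1
  k=0: (−1)^2·6.0000/(2)·0.9875^2·0.1578^2 = +0.072831
  k=1: (−1)^3·6.0000/(6)·0.9875^0·0.1578^4 = -0.000620
d^2_{1,-1}(0.3169) = +0.072831 -0.000620 = +0.072212
|D^2_{1,-1}|² = |d^2_{1,-1}(β)|² = (+0.072212)² = 0.005215 (the z-rotation phases have unit modulus)

P=0.0052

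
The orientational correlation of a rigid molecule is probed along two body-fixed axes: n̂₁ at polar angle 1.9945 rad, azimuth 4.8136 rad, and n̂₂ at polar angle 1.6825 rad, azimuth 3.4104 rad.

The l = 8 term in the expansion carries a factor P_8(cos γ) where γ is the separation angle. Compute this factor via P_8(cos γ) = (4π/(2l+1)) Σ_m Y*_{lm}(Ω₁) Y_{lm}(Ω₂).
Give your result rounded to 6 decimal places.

Expand P_8 via completeness: Σ_{m} conj(Y_{8,m}) at Ω₁ times Y_{8,m} at Ω₂ —
  term(m=-8) = +0.027472-0.117315i   from Y*(Ω₁)=+0.169502+0.177943i, Y(Ω₂)=-0.268549-0.410195i
  term(m=-7) = -0.089922-0.037767i   from Y*(Ω₁)=+0.288485-0.336667i, Y(Ω₂)=-0.067286-0.209439i
  term(m=-6) = +0.052397-0.082614i   from Y*(Ω₁)=-0.272352-0.189245i, Y(Ω₂)=+0.012400+0.294720i
  term(m=-5) = +0.017958+0.016162i   from Y*(Ω₁)=+0.047377-0.085489i, Y(Ω₂)=-0.055573+0.240858i
  term(m=-4) = -0.063793+0.050580i   from Y*(Ω₁)=-0.330152-0.141475i, Y(Ω₂)=+0.107781-0.199388i
  term(m=-3) = +0.009429+0.017146i   from Y*(Ω₁)=-0.022820+0.072833i, Y(Ω₂)=+0.177434-0.185056i
  term(m=-2) = +0.058344-0.020323i   from Y*(Ω₁)=-0.310575-0.063740i, Y(Ω₂)=-0.167378+0.099789i
  term(m=-1) = -0.006165-0.036440i   from Y*(Ω₁)=-0.014396+0.141747i, Y(Ω₂)=-0.250078+0.068890i
  term(m=+0) = -0.055116-0.000000i   from Y*(Ω₁)=-0.297468-0.000000i, Y(Ω₂)=+0.185284+0.000000i
  term(m=+1) = -0.006165+0.036440i   from Y*(Ω₁)=+0.014396+0.141747i, Y(Ω₂)=+0.250078+0.068890i
  term(m=+2) = +0.058344+0.020323i   from Y*(Ω₁)=-0.310575+0.063740i, Y(Ω₂)=-0.167378-0.099789i
  term(m=+3) = +0.009429-0.017146i   from Y*(Ω₁)=+0.022820+0.072833i, Y(Ω₂)=-0.177434-0.185056i
  term(m=+4) = -0.063793-0.050580i   from Y*(Ω₁)=-0.330152+0.141475i, Y(Ω₂)=+0.107781+0.199388i
  term(m=+5) = +0.017958-0.016162i   from Y*(Ω₁)=-0.047377-0.085489i, Y(Ω₂)=+0.055573+0.240858i
  term(m=+6) = +0.052397+0.082614i   from Y*(Ω₁)=-0.272352+0.189245i, Y(Ω₂)=+0.012400-0.294720i
  term(m=+7) = -0.089922+0.037767i   from Y*(Ω₁)=-0.288485-0.336667i, Y(Ω₂)=+0.067286-0.209439i
  term(m=+8) = +0.027472+0.117315i   from Y*(Ω₁)=+0.169502-0.177943i, Y(Ω₂)=-0.268549+0.410195i
Total Σ_m = -0.043675-0.000000i. Multiply by 0.739198: -0.032285-0.000000i. P_8(cos γ) = -0.032285

-0.032285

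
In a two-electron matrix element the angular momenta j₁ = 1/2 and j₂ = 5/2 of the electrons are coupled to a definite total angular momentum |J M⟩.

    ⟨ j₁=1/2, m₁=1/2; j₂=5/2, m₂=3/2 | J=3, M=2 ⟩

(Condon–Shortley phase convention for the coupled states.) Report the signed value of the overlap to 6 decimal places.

j₁+j₂−J=0  J+j₁−j₂=1  J−j₁+j₂=5  j₁+j₂+J+1=7
(j₁±m₁, j₂±m₂, J±M) = (1,0,4,1,5,1)
P² = 480
sum k=0..0:
  [0] +1/24 = 1/24
S = 1/24
C² = P²·S² = 5/6 ; C = +0.912871

+√(5/6) = +0.912871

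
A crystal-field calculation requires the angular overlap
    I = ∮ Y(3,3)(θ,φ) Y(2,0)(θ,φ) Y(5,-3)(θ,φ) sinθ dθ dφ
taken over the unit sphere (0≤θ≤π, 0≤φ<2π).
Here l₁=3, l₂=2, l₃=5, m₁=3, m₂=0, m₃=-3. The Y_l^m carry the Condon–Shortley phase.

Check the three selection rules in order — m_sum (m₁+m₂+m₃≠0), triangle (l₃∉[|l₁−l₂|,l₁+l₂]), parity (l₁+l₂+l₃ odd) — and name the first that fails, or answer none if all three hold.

m₁+m₂+m₃ = 3 + 0 − 3 = 0  ✓
triangle: |3−2|=1 ≤ l₃=5 ≤ 3+2=5  ✓
parity: l₁+l₂+l₃ = 10 is even  ✓

none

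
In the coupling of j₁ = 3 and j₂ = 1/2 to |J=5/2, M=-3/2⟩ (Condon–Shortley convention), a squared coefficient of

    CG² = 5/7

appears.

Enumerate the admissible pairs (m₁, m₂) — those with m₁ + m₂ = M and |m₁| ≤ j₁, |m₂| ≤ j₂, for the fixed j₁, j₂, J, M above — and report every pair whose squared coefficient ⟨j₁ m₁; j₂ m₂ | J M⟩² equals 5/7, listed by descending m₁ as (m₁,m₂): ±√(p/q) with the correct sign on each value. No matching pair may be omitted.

Admissible pairs with m₁+m₂ = M = -3/2: (-2,1/2), (-1,-1/2)
  (m₁,m₂)=(-1,-1/2): CG² = 2/7, CG = +√(2/7)
  (m₁,m₂)=(-2,1/2): CG² = 5/7, CG = −√(5/7)   ← matches the target
Pairs with CG² = 5/7: (-2,1/2): −√(5/7)

(-2,1/2): −√(5/7)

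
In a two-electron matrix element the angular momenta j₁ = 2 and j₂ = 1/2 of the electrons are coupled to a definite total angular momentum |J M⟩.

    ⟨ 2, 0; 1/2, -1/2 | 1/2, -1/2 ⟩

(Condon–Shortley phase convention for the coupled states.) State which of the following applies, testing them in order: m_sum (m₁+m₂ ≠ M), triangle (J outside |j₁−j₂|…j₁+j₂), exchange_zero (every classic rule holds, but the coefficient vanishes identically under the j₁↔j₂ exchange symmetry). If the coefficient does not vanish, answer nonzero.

triangle

m-sum: m₁+m₂ = 0+(-1/2) = -1/2, M = -1/2  ✓
triangle: need |j₁−j₂| ≤ J ≤ j₁+j₂, i.e. J ∈ [3/2, 5/2]; J = 1/2 is outside ✗ ⇒ coefficient is 0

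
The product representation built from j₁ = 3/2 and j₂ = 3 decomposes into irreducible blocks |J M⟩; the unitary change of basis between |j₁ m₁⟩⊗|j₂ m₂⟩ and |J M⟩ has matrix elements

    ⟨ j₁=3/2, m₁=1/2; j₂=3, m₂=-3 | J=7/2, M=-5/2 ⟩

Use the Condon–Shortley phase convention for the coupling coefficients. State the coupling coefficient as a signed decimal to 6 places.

triangle: 1!*2!*5!/9! = 240/362880
(j±m)!: 2!*1!*0!*6!*1!*6! = 1036800
prefactor² = (2J+1)*Δ*N² = 38400/7
  k=0: +1/(0!*1!*1!*0!*1!*5!) = 1/120
Σ = 1/120  ⇒  CG² = 38400/7*(1/120)² = 8/21
CG = +√(8/21) = +0.617213

+√(8/21) = +0.617213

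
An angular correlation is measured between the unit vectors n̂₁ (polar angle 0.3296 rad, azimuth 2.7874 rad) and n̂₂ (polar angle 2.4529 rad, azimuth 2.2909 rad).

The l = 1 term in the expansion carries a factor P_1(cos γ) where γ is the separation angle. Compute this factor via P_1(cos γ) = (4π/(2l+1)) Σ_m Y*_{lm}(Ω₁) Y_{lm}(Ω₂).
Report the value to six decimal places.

-0.549657

Summing Y*_{l m}(θ₁,φ₁)·Y_{l m}(θ₂,φ₂) over m ∈ [−1, 1]; prefactor 4π/(2·1+1) = 4.188790:
  term(m=-1) = 0.02159 + 0.01170j   from Y*(Ω₁)=-0.10488 + 0.03878j, Y(Ω₂)=-0.14480 - 0.16506j
  term(m=+0) = -0.17440 + 0.00000j   from Y*(Ω₁)=0.46230 + 0.00000j, Y(Ω₂)=-0.37724 + 0.00000j
  term(m=+1) = 0.02159 - 0.01170j   from Y*(Ω₁)=0.10488 + 0.03878j, Y(Ω₂)=0.14480 - 0.16506j
Total Σ_m = -0.13122 + 0.00000j. Multiply by 4.188790: -0.54966 + 0.00000j. P_1(cos γ) = -0.549657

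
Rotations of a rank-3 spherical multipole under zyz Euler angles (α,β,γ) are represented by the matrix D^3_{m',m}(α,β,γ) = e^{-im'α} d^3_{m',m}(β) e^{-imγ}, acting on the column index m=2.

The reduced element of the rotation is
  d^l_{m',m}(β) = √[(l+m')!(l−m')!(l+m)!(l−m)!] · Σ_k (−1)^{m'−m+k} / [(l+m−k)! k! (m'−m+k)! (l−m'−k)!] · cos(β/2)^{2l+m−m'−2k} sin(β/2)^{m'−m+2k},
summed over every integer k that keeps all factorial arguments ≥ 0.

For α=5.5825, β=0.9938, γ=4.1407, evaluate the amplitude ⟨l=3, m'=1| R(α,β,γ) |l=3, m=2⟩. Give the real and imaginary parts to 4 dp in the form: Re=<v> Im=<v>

Re=0.0880 Im=-0.3138

D^3_{1,2}(5.5825,0.9938,4.1407) = e^{-i·1·5.5825}·d^3_{1,2}(0.9938)·e^{-i·2·4.1407}. Compute d first:
c=cos(0.993800/2)=0.879065, s=sin(0.993800/2)=0.476703; N=√[24·2·120·1]=75.894664
k: max(0,(2)−(1))=1 … min(3+(2),3−(1))=2
  k=1: (−1)^0·75.8947/(24)·0.8791^5·0.4767^1 = +0.791319
  k=2: (−1)^1·75.8947/(12)·0.8791^3·0.4767^3 = -0.465409
d^3_{1,2}(0.9938) = +0.791319 -0.465409 = +0.325909
Attach z-rotation phases: D = e^{-i(1)(5.5825)}·(+0.325909)·e^{-i(2)(4.1407)} = +0.087956-0.313816i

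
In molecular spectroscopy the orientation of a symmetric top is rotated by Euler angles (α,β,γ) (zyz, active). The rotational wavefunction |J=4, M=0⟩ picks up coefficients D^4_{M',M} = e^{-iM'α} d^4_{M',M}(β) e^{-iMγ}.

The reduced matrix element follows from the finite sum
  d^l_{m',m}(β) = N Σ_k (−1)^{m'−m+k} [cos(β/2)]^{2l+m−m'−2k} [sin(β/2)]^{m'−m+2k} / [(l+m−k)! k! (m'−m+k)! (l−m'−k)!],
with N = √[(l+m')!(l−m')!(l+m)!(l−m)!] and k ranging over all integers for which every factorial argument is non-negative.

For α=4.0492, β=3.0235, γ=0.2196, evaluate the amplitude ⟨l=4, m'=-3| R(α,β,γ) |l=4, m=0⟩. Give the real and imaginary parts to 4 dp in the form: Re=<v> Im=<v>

First d^4_{-3,0}(β=3.0235), then the phase factors e^{-i(-3)α} and e^{-i(0)γ}:
c=cos(3.023500/2)=0.059012, s=sin(3.023500/2)=0.998257; N=√[1·5040·24·24]=1703.830978
k∈{3,4} keeps every argument non-negative
  k=3: (−1)^0·1703.8310/(144)·0.0590^5·0.9983^3 = +0.000008
  k=4: (−1)^1·1703.8310/(144)·0.0590^3·0.9983^5 = -0.002410
d^4_{-3,0}(3.0235) = +0.000008 -0.002410 = -0.002402
D = (+0.913590-0.406638i)·(-0.002402)·(+1.000000+0.000000i) = -0.002194+0.000977i

Re=-0.0022 Im=0.0010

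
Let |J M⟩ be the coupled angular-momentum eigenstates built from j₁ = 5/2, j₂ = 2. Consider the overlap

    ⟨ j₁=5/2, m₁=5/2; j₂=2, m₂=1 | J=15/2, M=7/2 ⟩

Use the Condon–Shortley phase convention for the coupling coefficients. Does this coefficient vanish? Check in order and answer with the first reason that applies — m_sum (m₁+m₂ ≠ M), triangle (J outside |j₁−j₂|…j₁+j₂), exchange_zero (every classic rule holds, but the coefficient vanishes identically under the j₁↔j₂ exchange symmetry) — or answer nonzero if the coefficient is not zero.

m-sum: m₁+m₂ = 5/2+1 = 7/2, M = 7/2  ✓
triangle: need |j₁−j₂| ≤ J ≤ j₁+j₂, i.e. J ∈ [1/2, 9/2]; J = 15/2 is outside ✗ ⇒ coefficient is 0

triangle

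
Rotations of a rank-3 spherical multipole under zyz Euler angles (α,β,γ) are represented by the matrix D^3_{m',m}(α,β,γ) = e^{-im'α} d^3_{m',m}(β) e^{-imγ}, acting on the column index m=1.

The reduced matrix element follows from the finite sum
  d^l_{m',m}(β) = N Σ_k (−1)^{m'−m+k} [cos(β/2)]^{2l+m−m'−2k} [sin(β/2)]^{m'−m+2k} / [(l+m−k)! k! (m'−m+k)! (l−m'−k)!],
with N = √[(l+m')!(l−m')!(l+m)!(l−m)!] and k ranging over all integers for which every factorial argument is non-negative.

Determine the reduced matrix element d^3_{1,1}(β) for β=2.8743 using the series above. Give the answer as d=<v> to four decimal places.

d=0.1003

d^3_{1,1}(β=2.8743) via the finite sum:
With c≡cos(β/2)=0.133249 and s≡sin(β/2)=0.991083, N=[24·2·24·2]^{1/2}=48.000000
The bounds max(0,m−m')=0 and min(l+m,l−m')=2 give 3 terms
  k=0: (−1)^0·48.0000/(48)·0.1332^6·0.9911^0 = +0.000006
  k=1: (−1)^1·48.0000/(6)·0.1332^4·0.9911^2 = -0.002477
  k=2: (−1)^2·48.0000/(8)·0.1332^2·0.9911^4 = +0.102782
d^3_{1,1}(2.8743) = +0.000006 -0.002477 +0.102782 = +0.100310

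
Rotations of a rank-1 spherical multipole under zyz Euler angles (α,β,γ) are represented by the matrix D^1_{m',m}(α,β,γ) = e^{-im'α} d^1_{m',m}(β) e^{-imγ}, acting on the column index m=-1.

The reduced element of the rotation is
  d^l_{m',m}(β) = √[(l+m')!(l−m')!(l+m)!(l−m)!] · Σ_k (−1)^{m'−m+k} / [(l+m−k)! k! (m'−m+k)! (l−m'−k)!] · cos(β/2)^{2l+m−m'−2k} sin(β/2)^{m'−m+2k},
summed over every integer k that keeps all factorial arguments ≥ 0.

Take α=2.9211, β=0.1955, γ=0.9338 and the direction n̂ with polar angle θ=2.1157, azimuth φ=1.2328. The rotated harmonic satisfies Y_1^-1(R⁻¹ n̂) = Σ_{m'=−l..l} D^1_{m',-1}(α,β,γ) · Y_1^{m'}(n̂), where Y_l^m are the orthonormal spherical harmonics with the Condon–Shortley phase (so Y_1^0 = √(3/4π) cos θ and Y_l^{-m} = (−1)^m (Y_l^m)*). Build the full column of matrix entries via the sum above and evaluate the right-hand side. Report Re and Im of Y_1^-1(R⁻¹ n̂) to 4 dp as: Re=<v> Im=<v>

Need the full column D^1_{m',-1} for m'=−1..1 at α=2.9211, β=0.1955, γ=0.9338.
cos(β/2)=0.995226, sin(β/2)=0.097594
d^1_{-1,-1}: single k=0 term ⇒ +0.990475;  D = -0.748999-0.648106i
d^1_{0,-1}: single k=0 term ⇒ -0.137360;  D = -0.081700-0.110422i
d^1_{1,-1}: single k=0 term ⇒ +0.009525;  D = -0.003853-0.008710i
Y_1^{m'}(θ=2.1157,φ=1.2328) and Σ D·Y over m':
  (-0.7490-0.6481i)·(+0.0980-0.2787i)  (-0.0817-0.1104i)·(-0.2533+0.0000i)  (-0.0039-0.0087i)·(-0.0980-0.2787i)
Y_1^-1(R⁻¹ n̂) = -0.235395+0.175173i

Re=-0.2354 Im=0.1752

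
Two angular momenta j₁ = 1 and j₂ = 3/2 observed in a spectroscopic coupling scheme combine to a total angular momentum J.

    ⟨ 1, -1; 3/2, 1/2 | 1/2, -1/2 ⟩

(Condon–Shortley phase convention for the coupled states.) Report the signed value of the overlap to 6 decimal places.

+√(1/6) ≈ +0.408248

√[2·2!0!1!/4! · 0!2!2!1!0!1!] = √(2/3)
  +(−1)^2/∏(2,0,0,0,0,1)! = 1/2  (running 1/2)
⟨..|..⟩ = √(2/3)·(1/2) = +0.408248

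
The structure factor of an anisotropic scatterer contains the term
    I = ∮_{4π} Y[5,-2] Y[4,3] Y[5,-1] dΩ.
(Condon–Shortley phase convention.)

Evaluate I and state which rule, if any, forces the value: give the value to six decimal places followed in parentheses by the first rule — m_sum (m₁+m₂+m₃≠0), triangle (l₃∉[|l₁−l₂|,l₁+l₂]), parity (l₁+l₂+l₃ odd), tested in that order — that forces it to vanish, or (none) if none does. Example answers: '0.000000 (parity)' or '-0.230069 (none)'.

Rules hold: Σm=0, L=14 even, 1≤5≤9.
N = 11·9·11 = 1089
Δ = 4!·6!·4!/15! = 1/3153150
Racah Σ t=0..4: t=0:+1/69120 t=1:−1/1728 t=2:+1/576 t=3:−1/1728 t=4:+1/69120 = 7/11520
⇒ 3j(5 4 5; 0 0 0)² = 2/143, sgn -1
Racah Σ t=3..4: t=3:−1/6912 t=4:+1/5184 = 1/20736
⇒ 3j(5 4 5; -2 3 -1)² = 5/2574, sgn +1
4πI² = N·(3j₀)²·(3jₘ)² = 5/169
I = -1·√(0.0295858/4π) = -0.04852178
No selection rule forces the value: the integral is nonzero (none).

-0.048522 (none)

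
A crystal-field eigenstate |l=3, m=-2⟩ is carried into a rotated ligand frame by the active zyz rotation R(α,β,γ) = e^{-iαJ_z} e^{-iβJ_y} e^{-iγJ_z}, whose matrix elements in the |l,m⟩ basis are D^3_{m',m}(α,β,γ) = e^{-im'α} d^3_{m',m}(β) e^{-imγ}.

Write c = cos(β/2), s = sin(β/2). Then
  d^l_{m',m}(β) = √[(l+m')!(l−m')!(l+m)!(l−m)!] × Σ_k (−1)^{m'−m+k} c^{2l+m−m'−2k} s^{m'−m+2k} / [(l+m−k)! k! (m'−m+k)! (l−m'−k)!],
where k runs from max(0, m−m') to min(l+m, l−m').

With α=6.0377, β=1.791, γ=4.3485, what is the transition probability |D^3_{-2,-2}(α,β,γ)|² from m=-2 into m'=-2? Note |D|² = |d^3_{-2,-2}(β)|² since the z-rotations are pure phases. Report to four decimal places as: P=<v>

Split into d^3_{-2,-2}(β=1.7910) × two z-phases.
Half-angle: c=0.625129, s=0.780522. N=√(1·120·1·120)=120.000000
k∈{0,1} keeps every argument non-negative
  k=0: (−1)^0·120.0000/(120)·0.6251^6·0.7805^0 = +0.059678
  k=1: (−1)^1·120.0000/(24)·0.6251^4·0.7805^2 = -0.465176
d^3_{-2,-2}(1.7910) = +0.059678 -0.465176 = -0.405498
|D^3_{-2,-2}|² = |d^3_{-2,-2}(β)|² = (-0.405498)² = 0.164429 (the z-rotation phases have unit modulus)

P=0.1644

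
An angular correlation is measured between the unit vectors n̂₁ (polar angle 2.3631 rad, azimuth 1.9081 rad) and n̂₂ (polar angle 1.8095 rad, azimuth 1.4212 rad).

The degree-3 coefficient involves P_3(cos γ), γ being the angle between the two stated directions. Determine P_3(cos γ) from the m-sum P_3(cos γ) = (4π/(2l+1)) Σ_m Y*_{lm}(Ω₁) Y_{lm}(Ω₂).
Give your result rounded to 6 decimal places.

Addition theorem: P_3(cos γ) = (4π/7) Σ_m Y*_{lm}(Ω₁) Y_{lm}(Ω₂), m = −3…3:
  m=-3: (+0.122485-0.076602i) × (-0.166057+0.344829i) = +0.006075+0.054957i  (running Σ = +0.006075+0.054957i)
  m=-2: (+0.280197+0.224096i) × (+0.217998+0.067242i) = +0.046014+0.067693i  (running Σ = +0.052089+0.122650i)
  m=-1: (-0.115249+0.328621i) × (-0.033719+0.223714i) = -0.069631-0.036864i  (running Σ = -0.017542+0.085786i)
  m=0: (+0.123672-0.000000i) × (+0.240041+0.000000i) = +0.029686+0.000000i  (running Σ = +0.012144+0.085786i)
  m=1: (+0.115249+0.328621i) × (+0.033719+0.223714i) = -0.069631+0.036864i  (running Σ = -0.057487+0.122650i)
  m=2: (+0.280197-0.224096i) × (+0.217998-0.067242i) = +0.046014-0.067693i  (running Σ = -0.011473+0.054957i)
  m=3: (-0.122485-0.076602i) × (+0.166057+0.344829i) = +0.006075-0.054957i  (running Σ = -0.005398+0.000000i)
Accumulated sum -0.005398+0.000000i; after 4π/(2l+1) scaling, -0.009691+0.000000i ⇒ P_3 = -0.009691

-0.009691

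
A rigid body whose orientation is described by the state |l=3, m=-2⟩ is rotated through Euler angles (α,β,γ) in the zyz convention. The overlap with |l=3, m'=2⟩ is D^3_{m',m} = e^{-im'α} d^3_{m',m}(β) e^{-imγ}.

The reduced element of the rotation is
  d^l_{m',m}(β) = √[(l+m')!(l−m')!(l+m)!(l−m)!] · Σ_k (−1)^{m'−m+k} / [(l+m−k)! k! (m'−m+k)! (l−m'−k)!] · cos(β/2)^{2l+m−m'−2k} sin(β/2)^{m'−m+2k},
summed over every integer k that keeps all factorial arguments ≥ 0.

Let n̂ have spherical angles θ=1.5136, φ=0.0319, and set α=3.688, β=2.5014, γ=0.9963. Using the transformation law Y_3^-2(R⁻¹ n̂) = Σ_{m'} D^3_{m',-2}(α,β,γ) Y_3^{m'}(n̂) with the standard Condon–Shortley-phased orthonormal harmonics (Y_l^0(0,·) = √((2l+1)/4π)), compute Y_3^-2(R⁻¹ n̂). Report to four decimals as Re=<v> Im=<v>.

Re=-0.2963 Im=-0.2583

Need the full column D^3_{m',-2} for m'=−3..3 at α=3.6880, β=2.5014, γ=0.9963.
cos(β/2)=0.314658, sin(β/2)=0.949205
d^3_{-3,-2}: single k=1 term ⇒ +0.007172;  D = +0.006327+0.003377i
d^3_{-2,-2}: k∈[0..1] ⇒ +0.000971 -0.044162 = -0.043191;  D = +0.043123-0.002425i
d^3_{-1,-2}: k∈[0..1] ⇒ -0.009259 +0.168510 = +0.159252;  D = +0.131203-0.090260i
d^3_{0,-2}: k∈[0..1] ⇒ +0.048377 -0.440229 = -0.391852;  D = +0.160427-0.357507i
d^3_{1,-2}: k∈[0..1] ⇒ -0.168510 +0.766724 = +0.598214;  D = -0.074347-0.593576i
d^3_{2,-2}: k∈[0..1] ⇒ +0.401872 -0.731409 = -0.329537;  D = -0.204899-0.258091i
d^3_{3,-2}: single k=0 term ⇒ -0.593902;  D = +0.557204+0.205531i
Y_3^{m'}(θ=1.5136,φ=0.0319) and Σ D·Y over m':
  (+0.0063+0.0034i)·(+0.4133-0.0397i)  (+0.0431-0.0024i)·(+0.0581-0.0037i)  (+0.1312-0.0903i)·(-0.3172+0.0101i)  (+0.1604-0.3575i)·(-0.0636+0.0000i)  (-0.0743-0.5936i)·(+0.3172+0.0101i)  (-0.2049-0.2581i)·(+0.0581+0.0037i)  (+0.5572+0.2055i)·(-0.4133-0.0397i)
Y_3^-2(R⁻¹ n̂) = -0.296324-0.258293i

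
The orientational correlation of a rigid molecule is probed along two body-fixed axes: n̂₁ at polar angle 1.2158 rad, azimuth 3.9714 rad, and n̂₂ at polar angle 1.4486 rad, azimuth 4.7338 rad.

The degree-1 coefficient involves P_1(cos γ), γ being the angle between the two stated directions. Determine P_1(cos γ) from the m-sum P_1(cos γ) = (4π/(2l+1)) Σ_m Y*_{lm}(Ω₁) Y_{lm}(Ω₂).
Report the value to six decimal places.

Addition theorem: P_1(cos γ) = (4π/3) Σ_m Y*_{lm}(Ω₁) Y_{lm}(Ω₂), m = −1…1:
  m=-1: (-0.21867 - 0.23901j) × (0.00734 + 0.34284j) = 0.08034 - 0.07672j  (running Σ = 0.08034 - 0.07672j)
  m=0: (0.16983 + 0.00000j) × (0.05956 + 0.00000j) = 0.01011 + 0.00000j  (running Σ = 0.09045 - 0.07672j)
  m=1: (0.21867 - 0.23901j) × (-0.00734 + 0.34284j) = 0.08034 + 0.07672j  (running Σ = 0.17079 + 0.00000j)
Accumulated sum 0.17079 + 0.00000j; after 4π/(2l+1) scaling, 0.71540 + 0.00000j ⇒ P_1 = 0.715401

0.715401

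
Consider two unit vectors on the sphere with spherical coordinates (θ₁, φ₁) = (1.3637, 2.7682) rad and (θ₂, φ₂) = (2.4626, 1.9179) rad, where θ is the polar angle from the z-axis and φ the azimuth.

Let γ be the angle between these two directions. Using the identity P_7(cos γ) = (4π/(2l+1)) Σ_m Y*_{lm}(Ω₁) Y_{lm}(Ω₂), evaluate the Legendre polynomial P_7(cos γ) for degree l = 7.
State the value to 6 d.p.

Addition theorem: P_7(cos γ) = (4π/15) Σ_m Y*_{lm}(Ω₁) Y_{lm}(Ω₂), m = −7…7:
  m=-7: Y*=(0.371365, 0.216515)  Y=(0.012585, -0.014586)  product (0.007832, -0.002692)
  m=-6: Y*=(-0.209744, -0.264983)  Y=(-0.043747, -0.077876)  product (-0.011460, 0.027926)
  m=-5: Y*=(-0.043293, -0.141878)  Y=(-0.243014, 0.040396)  product (0.016252, 0.032730)
  m=-4: Y*=(-0.026165, 0.338134)  Y=(-0.078510, 0.425687)  product (-0.141885, -0.037685)
  m=-3: Y*=(-0.021008, 0.043421)  Y=(0.366012, 0.214200)  product (-0.016990, 0.011393)
  m=-2: Y*=(0.239791, -0.221953)  Y=(0.030622, -0.025491)  product (0.001685, -0.012909)
  m=-1: Y*=(0.008422, -0.003300)  Y=(0.129675, 0.358465)  product (0.002275, 0.002591)
  m=+0: Y*=(-0.321366, -0.000000)  Y=(0.165371, 0.000000)  product (-0.053144, -0.000000)
  m=+1: Y*=(-0.008422, -0.003300)  Y=(-0.129675, 0.358465)  product (0.002275, -0.002591)
  m=+2: Y*=(0.239791, 0.221953)  Y=(0.030622, 0.025491)  product (0.001685, 0.012909)
  m=+3: Y*=(0.021008, 0.043421)  Y=(-0.366012, 0.214200)  product (-0.016990, -0.011393)
  m=+4: Y*=(-0.026165, -0.338134)  Y=(-0.078510, -0.425687)  product (-0.141885, 0.037685)
  m=+5: Y*=(0.043293, -0.141878)  Y=(0.243014, 0.040396)  product (0.016252, -0.032730)
  m=+6: Y*=(-0.209744, 0.264983)  Y=(-0.043747, 0.077876)  product (-0.011460, -0.027926)
  m=+7: Y*=(-0.371365, 0.216515)  Y=(-0.012585, -0.014586)  product (0.007832, 0.002692)
Σ over m = (-0.337727, -0.000000); ×(4π/15) → (-0.282933, -0.000000). Real part: -0.282933

-0.282933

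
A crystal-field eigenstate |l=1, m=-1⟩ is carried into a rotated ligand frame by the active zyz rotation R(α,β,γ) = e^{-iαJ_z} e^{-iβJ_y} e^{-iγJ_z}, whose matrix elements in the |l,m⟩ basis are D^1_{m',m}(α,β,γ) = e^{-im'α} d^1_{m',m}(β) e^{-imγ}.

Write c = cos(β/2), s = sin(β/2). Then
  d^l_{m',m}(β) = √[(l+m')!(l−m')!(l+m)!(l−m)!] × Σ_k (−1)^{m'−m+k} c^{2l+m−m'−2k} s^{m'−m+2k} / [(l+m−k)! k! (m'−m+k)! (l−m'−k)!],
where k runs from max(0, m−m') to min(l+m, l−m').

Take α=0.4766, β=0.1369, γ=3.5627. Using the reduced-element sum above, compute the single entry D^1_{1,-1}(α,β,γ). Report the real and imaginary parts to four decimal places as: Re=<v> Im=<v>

D^1_{1,-1}(0.4766,0.1369,3.5627) = e^{-i·1·0.4766}·d^1_{1,-1}(0.1369)·e^{-i·-1·3.5627}. Compute d first:
Half-angle: c=0.997658, s=0.068397. N=√(2·1·1·2)=2.000000
Admissible k: 0..0 (factorial args all ≥0)
  k=0: (−1)^2·2.0000/(2)·0.9977^0·0.0684^2 = +0.004678
d^1_{1,-1}(0.1369) = +0.004678
D = (+0.888560-0.458761i)·(+0.004678)·(-0.912637-0.408771i) = -0.004671+0.000259i

Re=-0.0047 Im=0.0003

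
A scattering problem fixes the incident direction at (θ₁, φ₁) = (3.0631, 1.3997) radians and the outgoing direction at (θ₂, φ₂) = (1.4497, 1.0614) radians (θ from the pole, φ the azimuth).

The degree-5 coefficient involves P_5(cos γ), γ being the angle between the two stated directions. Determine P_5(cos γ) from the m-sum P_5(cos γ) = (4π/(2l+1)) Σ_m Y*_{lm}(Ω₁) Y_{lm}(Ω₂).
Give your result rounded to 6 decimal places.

Summing Y*_{l m}(θ₁,φ₁)·Y_{l m}(θ₂,φ₂) over m ∈ [−5, 5]; prefactor 4π/(2·5+1) = 1.142397:
  m=-5: Y*=0.00000 + 0.00000j  Y=0.25062 + 0.37060j  product -0.00000 + 0.00000j
  m=-4: Y*=-0.00004 + 0.00003j  Y=-0.07748 + 0.15375j  product -0.00000 - 0.00001j
  m=-3: Y*=-0.00065 - 0.00115j  Y=0.29369 - 0.01252j  product -0.00021 - 0.00033j
  m=-2: Y*=0.01939 - 0.00691j  Y=0.10116 + 0.16426j  product 0.00310 + 0.00249j
  m=-1: Y*=0.03348 + 0.19374j  Y=0.12406 - 0.22210j  product 0.04718 + 0.01660j
  m=+0: Y*=-0.89286 + 0.00000j  Y=0.19767 + 0.00000j  product -0.17649 + 0.00000j
  m=+1: Y*=-0.03348 + 0.19374j  Y=-0.12406 - 0.22210j  product 0.04718 - 0.01660j
  m=+2: Y*=0.01939 + 0.00691j  Y=0.10116 - 0.16426j  product 0.00310 - 0.00249j
  m=+3: Y*=0.00065 - 0.00115j  Y=-0.29369 - 0.01252j  product -0.00021 + 0.00033j
  m=+4: Y*=-0.00004 - 0.00003j  Y=-0.07748 - 0.15375j  product -0.00000 + 0.00001j
  m=+5: Y*=-0.00000 + 0.00000j  Y=-0.25062 + 0.37060j  product -0.00000 - 0.00000j
Σ over m = -0.07635 - 0.00000j; ×(4π/11) → -0.08722 - 0.00000j. Real part: -0.087223

-0.087223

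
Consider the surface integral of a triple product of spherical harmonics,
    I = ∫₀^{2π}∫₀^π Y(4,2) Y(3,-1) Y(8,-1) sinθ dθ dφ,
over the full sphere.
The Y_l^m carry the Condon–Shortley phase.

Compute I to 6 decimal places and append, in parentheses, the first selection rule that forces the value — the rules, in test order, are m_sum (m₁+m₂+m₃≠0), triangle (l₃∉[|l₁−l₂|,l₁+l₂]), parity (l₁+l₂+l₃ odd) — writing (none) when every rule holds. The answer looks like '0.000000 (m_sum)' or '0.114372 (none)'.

triangle: need 1≤l₃≤7, have 8; I=0

0.000000 (triangle)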